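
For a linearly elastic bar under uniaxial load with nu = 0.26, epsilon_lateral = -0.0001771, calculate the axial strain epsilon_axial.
Model: a linearly elastic bar under uniaxial load, so epsilon_lateral = -nu·epsilon_axial.
Solve for epsilon_axial: epsilon_axial = -epsilon_lateral / nu.
Substitute:
  epsilon_axial = -(-0.0001771) / 0.26
  epsilon_axial = 0.0006812
Final answer: epsilon_axial = 0.0006812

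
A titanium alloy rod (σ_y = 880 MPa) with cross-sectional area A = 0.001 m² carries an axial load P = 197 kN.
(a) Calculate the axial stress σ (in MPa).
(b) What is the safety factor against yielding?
(a) Axial stress σ = P/A. Convert P = 197 kN = 197000 N.
  σ = 197000 / 0.001 = 1.97 × 10⁸ Pa = 197 MPa
(b) Safety factor SF = σ_y/σ = 880 / 197 = 4.467
Final answer: (a) σ = 197 MPa, (b) SF = 4.467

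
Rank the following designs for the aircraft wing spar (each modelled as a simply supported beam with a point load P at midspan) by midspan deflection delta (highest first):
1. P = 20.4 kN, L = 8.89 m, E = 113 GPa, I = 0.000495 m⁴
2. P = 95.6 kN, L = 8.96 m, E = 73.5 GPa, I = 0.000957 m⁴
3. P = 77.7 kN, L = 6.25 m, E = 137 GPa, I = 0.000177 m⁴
Model: a simply supported beam with a point load P at midspan, so delta = (P·L^3) / (48·E·I) (SI units).
  Case 1: delta = (20400 × 8.89^3) / (48 × (1.13 × 10¹¹) × 0.000495) = 0.005338 m = 5.338 mm
  Case 2: delta = (95600 × 8.96^3) / (48 × (7.35 × 10¹⁰) × 0.000957) = 0.02037 m = 20.37 mm
  Case 3: delta = (77700 × 6.25^3) / (48 × (1.37 × 10¹¹) × 0.000177) = 0.0163 m = 16.3 mm
Ordering: 20.37 mm (case 2) > 16.3 mm (case 3) > 5.338 mm (case 1)
Final answer: 2, 3, 1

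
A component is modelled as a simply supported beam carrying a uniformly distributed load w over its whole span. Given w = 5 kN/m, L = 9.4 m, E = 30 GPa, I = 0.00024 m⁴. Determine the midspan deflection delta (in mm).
Model: a simply supported beam carrying a uniformly distributed load w over its whole span, so delta = (5·w·L^4) / (384·E·I).
Convert to SI units:
  w = 5 kN/m = 5000 N/m
  E = 30 GPa = 3 × 10¹⁰ Pa
Substitute:
  delta = (5 × 5000 × 9.4^4) / (384 × (3 × 10¹⁰) × 0.00024)
  delta = 0.0706 m
Convert: delta = 0.0706 m = 70.6 mm
Final answer: delta = 70.6 mm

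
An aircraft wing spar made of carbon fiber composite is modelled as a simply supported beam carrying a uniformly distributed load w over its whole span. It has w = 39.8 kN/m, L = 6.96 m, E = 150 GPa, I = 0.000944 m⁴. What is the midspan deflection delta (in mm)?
Model: a simply supported beam carrying a uniformly distributed load w over its whole span, so delta = (5·w·L^4) / (384·E·I).
Convert to SI units:
  w = 39.8 kN/m = 39800 N/m
  E = 150 GPa = 1.5 × 10¹¹ Pa
Substitute:
  delta = (5 × 39800 × 6.96^4) / (384 × (1.5 × 10¹¹) × 0.000944)
  delta = 0.008588 m
Convert: delta = 0.008588 m = 8.588 mm
Final answer: delta = 8.588 mm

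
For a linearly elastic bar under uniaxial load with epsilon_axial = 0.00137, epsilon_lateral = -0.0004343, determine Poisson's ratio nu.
Model: a linearly elastic bar under uniaxial load, so epsilon_lateral = -nu·epsilon_axial.
Solve for nu: nu = -epsilon_lateral / epsilon_axial.
Substitute:
  nu = -(-0.0004343) / 0.00137
  nu = 0.317
Final answer: nu = 0.317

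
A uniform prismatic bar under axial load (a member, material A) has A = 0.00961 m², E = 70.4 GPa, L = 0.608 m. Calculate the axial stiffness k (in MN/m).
Model: a uniform prismatic bar under axial load, so k = (A·E) / L.
Convert to SI units:
  E = 70.4 GPa = 7.04 × 10¹⁰ Pa
Substitute:
  k = (0.00961 × (7.04 × 10¹⁰)) / 0.608
  k = 1.113 × 10⁹ N/m
Convert: k = 1.113 × 10⁹ N/m = 1113 MN/m
Final answer: k = 1113 MN/m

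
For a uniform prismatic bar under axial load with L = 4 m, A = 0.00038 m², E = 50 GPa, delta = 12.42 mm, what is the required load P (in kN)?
Model: a uniform prismatic bar under axial load, so delta = (P·L) / (A·E).
Solve for P: P = (delta·A·E) / L.
Convert to SI units:
  E = 50 GPa = 5 × 10¹⁰ Pa
  delta = 12.42 mm = 0.01242 m
Substitute:
  P = (0.01242 × 0.00038 × (5 × 10¹⁰)) / 4
  P = 59000 N
Convert: P = 59000 N = 59 kN
Final answer: P = 59 kN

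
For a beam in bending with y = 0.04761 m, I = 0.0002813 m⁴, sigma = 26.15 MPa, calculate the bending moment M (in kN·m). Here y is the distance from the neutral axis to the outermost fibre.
Model: a beam in bending, so sigma = (M·y) / I.
Solve for M: M = (sigma·I) / y.
Convert to SI units:
  sigma = 26.15 MPa = 2.615 × 10⁷ Pa
Substitute:
  M = ((2.615 × 10⁷) × 0.0002813) / 0.04761
  M = 154500 N·m
Convert: M = 154500 N·m = 154.5 kN·m
Final answer: M = 154.5 kN·m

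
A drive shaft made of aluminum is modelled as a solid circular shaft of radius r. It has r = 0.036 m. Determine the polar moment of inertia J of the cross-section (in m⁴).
Model: a solid circular shaft of radius r, so J = (π·r^4) / 2.
Substitute:
  J = (π × 0.036^4) / 2
  J = 2.638 × 10⁻⁶ m⁴
Final answer: J = 2.638 × 10⁻⁶ m⁴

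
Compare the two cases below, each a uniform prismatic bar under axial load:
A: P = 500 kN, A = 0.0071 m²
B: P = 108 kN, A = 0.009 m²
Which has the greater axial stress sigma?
Model: a uniform prismatic bar under axial load, so sigma = P / A (SI units).
  A: sigma = 500000 / 0.0071 = 7.042 × 10⁷ Pa = 70.42 MPa
  B: sigma = 108000 / 0.009 = 1.2 × 10⁷ Pa = 12 MPa
70.42 MPa > 12 MPa, so A is larger.
Final answer: A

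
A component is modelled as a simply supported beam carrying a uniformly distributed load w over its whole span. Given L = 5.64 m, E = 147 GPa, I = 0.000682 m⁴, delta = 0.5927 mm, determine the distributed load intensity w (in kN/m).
Model: a simply supported beam carrying a uniformly distributed load w over its whole span, so delta = (5·w·L^4) / (384·E·I).
Solve for w: w = (384·delta·E·I) / (5·L^4).
Convert to SI units:
  E = 147 GPa = 1.47 × 10¹¹ Pa
  delta = 0.5927 mm = 0.0005927 m
Substitute:
  w = (384 × 0.0005927 × (1.47 × 10¹¹) × 0.000682) / (5 × 5.64^4)
  w = 4510 N/m
Convert: w = 4510 N/m = 4.51 kN/m
Final answer: w = 4.51 kN/m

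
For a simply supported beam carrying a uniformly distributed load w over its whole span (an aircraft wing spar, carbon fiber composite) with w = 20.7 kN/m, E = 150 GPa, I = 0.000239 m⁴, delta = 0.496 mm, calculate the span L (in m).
Model: a simply supported beam carrying a uniformly distributed load w over its whole span, so delta = (5·w·L^4) / (384·E·I).
Solve for L: L = ((384·delta·E·I) / (5·w))^(1/4).
Convert to SI units:
  w = 20.7 kN/m = 20700 N/m
  E = 150 GPa = 1.5 × 10¹¹ Pa
  delta = 0.496 mm = 0.000496 m
Substitute:
  L = ((384 × 0.000496 × (1.5 × 10¹¹) × 0.000239) / (5 × 20700))^(1/4)
  L = 2.85 m
Final answer: L = 2.85 m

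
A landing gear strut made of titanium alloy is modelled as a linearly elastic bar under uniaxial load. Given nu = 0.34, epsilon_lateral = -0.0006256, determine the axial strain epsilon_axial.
Model: a linearly elastic bar under uniaxial load, so epsilon_lateral = -nu·epsilon_axial.
Solve for epsilon_axial: epsilon_axial = -epsilon_lateral / nu.
Substitute:
  epsilon_axial = -(-0.0006256) / 0.34
  epsilon_axial = 0.00184
Final answer: epsilon_axial = 0.00184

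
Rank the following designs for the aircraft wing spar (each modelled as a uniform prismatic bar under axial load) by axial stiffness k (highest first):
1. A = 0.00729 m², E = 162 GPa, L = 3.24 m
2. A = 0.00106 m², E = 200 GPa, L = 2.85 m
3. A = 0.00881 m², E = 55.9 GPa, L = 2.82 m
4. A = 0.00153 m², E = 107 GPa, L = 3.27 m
Model: a uniform prismatic bar under axial load, so k = (A·E) / L (SI units).
  Case 1: k = (0.00729 × (1.62 × 10¹¹)) / 3.24 = 3.645 × 10⁸ N/m = 364.5 MN/m
  Case 2: k = (0.00106 × (2 × 10¹¹)) / 2.85 = 7.439 × 10⁷ N/m = 74.39 MN/m
  Case 3: k = (0.00881 × (5.59 × 10¹⁰)) / 2.82 = 1.746 × 10⁸ N/m = 174.6 MN/m
  Case 4: k = (0.00153 × (1.07 × 10¹¹)) / 3.27 = 5.006 × 10⁷ N/m = 50.06 MN/m
Ordering: 364.5 MN/m (case 1) > 174.6 MN/m (case 3) > 74.39 MN/m (case 2) > 50.06 MN/m (case 4)
Final answer: 1, 3, 2, 4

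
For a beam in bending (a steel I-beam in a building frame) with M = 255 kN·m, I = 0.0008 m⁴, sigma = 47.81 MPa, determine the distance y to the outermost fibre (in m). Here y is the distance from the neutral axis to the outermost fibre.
Model: a beam in bending, so sigma = (M·y) / I.
Solve for y: y = (sigma·I) / M.
Convert to SI units:
  M = 255 kN·m = 255000 N·m
  sigma = 47.81 MPa = 4.781 × 10⁷ Pa
Substitute:
  y = ((4.781 × 10⁷) × 0.0008) / 255000
  y = 0.15 m
Final answer: y = 0.15 m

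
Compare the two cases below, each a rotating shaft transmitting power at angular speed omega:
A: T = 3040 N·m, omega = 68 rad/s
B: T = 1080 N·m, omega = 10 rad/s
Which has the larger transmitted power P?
Model: a rotating shaft transmitting power at angular speed omega, so P = T·omega (SI units).
  A: P = 3040 × 68 = 206700 W = 206.7 kW
  B: P = 1080 × 10 = 10800 W = 10.8 kW
206.7 kW > 10.8 kW, so A is larger.
Final answer: A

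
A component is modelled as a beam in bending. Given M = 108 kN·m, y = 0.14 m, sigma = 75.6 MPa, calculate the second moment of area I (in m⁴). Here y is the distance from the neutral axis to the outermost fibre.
Model: a beam in bending, so sigma = (M·y) / I.
Solve for I: I = (M·y) / sigma.
Convert to SI units:
  M = 108 kN·m = 108000 N·m
  sigma = 75.6 MPa = 7.56 × 10⁷ Pa
Substitute:
  I = (108000 × 0.14) / (7.56 × 10⁷)
  I = 0.0002 m⁴
Final answer: I = 0.0002 m⁴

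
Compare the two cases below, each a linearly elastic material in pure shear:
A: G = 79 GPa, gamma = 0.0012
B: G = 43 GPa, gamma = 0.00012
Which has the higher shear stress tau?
Model: a linearly elastic material in pure shear, so tau = G·gamma (SI units).
  A: tau = (7.9 × 10¹⁰) × 0.0012 = 9.48 × 10⁷ Pa = 94.8 MPa
  B: tau = (4.3 × 10¹⁰) × 0.00012 = 5.16 × 10⁶ Pa = 5.16 MPa
94.8 MPa > 5.16 MPa, so A is larger.
Final answer: A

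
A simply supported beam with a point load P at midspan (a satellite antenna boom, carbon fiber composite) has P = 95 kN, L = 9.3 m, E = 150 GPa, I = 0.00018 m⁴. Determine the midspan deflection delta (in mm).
Model: a simply supported beam with a point load P at midspan, so delta = (P·L^3) / (48·E·I).
Convert to SI units:
  P = 95 kN = 95000 N
  E = 150 GPa = 1.5 × 10¹¹ Pa
Substitute:
  delta = (95000 × 9.3^3) / (48 × (1.5 × 10¹¹) × 0.00018)
  delta = 0.05896 m
Convert: delta = 0.05896 m = 58.96 mm
Final answer: delta = 58.96 mm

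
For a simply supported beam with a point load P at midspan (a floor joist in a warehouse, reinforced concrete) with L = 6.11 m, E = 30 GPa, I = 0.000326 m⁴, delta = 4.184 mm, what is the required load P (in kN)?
Model: a simply supported beam with a point load P at midspan, so delta = (P·L^3) / (48·E·I).
Solve for P: P = (48·delta·E·I) / L^3.
Convert to SI units:
  E = 30 GPa = 3 × 10¹⁰ Pa
  delta = 4.184 mm = 0.004184 m
Substitute:
  P = (48 × 0.004184 × (3 × 10¹⁰) × 0.000326) / 6.11^3
  P = 8611 N
Convert: P = 8611 N = 8.611 kN
Final answer: P = 8.611 kN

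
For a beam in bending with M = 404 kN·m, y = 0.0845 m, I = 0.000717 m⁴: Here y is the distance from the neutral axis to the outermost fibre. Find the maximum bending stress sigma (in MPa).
Model: a beam in bending, so sigma = (M·y) / I.
Convert to SI units:
  M = 404 kN·m = 404000 N·m
Substitute:
  sigma = (404000 × 0.0845) / 0.000717
  sigma = 4.761 × 10⁷ Pa
Convert: sigma = 4.761 × 10⁷ Pa = 47.61 MPa
Final answer: sigma = 47.61 MPa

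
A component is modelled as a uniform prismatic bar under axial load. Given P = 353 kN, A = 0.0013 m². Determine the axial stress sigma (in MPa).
Model: a uniform prismatic bar under axial load, so sigma = P / A.
Convert to SI units:
  P = 353 kN = 353000 N
Substitute:
  sigma = 353000 / 0.0013
  sigma = 2.715 × 10⁸ Pa
Convert: sigma = 2.715 × 10⁸ Pa = 271.5 MPa
Final answer: sigma = 271.5 MPa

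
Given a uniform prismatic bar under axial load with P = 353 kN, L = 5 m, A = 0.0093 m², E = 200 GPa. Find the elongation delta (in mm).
Model: a uniform prismatic bar under axial load, so delta = (P·L) / (A·E).
Convert to SI units:
  P = 353 kN = 353000 N
  E = 200 GPa = 2 × 10¹¹ Pa
Substitute:
  delta = (353000 × 5) / (0.0093 × (2 × 10¹¹))
  delta = 0.0009489 m
Convert: delta = 0.0009489 m = 0.9489 mm
Final answer: delta = 0.9489 mm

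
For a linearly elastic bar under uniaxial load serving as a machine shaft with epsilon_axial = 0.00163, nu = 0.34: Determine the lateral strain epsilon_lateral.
Model: a linearly elastic bar under uniaxial load, so epsilon_lateral = -nu·epsilon_axial.
Substitute:
  epsilon_lateral = -(0.34 × 0.00163)
  epsilon_lateral = -0.0005542
Final answer: epsilon_lateral = -0.0005542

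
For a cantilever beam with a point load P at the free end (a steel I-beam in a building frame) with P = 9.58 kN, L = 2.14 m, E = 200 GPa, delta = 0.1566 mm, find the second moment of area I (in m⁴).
Model: a cantilever beam with a point load P at the free end, so delta = (P·L^3) / (3·E·I).
Solve for I: I = (P·L^3) / (3·delta·E).
Convert to SI units:
  P = 9.58 kN = 9580 N
  E = 200 GPa = 2 × 10¹¹ Pa
  delta = 0.1566 mm = 0.0001566 m
Substitute:
  I = (9580 × 2.14^3) / (3 × 0.0001566 × (2 × 10¹¹))
  I = 0.0009992 m⁴
Final answer: I = 0.0009992 m⁴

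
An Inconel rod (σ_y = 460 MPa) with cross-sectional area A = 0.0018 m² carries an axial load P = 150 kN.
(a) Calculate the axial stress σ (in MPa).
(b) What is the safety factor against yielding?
(a) Axial stress σ = P/A. Convert P = 150 kN = 150000 N.
  σ = 150000 / 0.0018 = 8.333 × 10⁷ Pa = 83.33 MPa
(b) Safety factor SF = σ_y/σ = 460 / 83.33 = 5.52
Final answer: (a) σ = 83.33 MPa, (b) SF = 5.52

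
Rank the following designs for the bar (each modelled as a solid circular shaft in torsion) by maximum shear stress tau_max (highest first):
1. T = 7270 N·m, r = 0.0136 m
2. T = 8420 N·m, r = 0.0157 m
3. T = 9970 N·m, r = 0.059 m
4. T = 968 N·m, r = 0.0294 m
Model: a solid circular shaft in torsion, so tau_max = (2·T) / (π·r^3) (SI units).
  Case 1: tau_max = (2 × 7270) / (π × 0.0136^3) = 1.84 × 10⁹ Pa = 1840 MPa
  Case 2: tau_max = (2 × 8420) / (π × 0.0157^3) = 1.385 × 10⁹ Pa = 1385 MPa
  Case 3: tau_max = (2 × 9970) / (π × 0.059^3) = 3.09 × 10⁷ Pa = 30.9 MPa
  Case 4: tau_max = (2 × 968) / (π × 0.0294^3) = 2.425 × 10⁷ Pa = 24.25 MPa
Ordering: 1840 MPa (case 1) > 1385 MPa (case 2) > 30.9 MPa (case 3) > 24.25 MPa (case 4)
Final answer: 1, 2, 3, 4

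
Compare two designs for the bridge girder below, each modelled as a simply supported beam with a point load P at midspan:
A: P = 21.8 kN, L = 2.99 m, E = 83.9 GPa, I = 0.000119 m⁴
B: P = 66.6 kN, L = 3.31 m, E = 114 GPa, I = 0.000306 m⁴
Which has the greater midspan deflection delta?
Model: a simply supported beam with a point load P at midspan, so delta = (P·L^3) / (48·E·I) (SI units).
  A: delta = (21800 × 2.99^3) / (48 × (8.39 × 10¹⁰) × 0.000119) = 0.001216 m = 1.216 mm
  B: delta = (66600 × 3.31^3) / (48 × (1.14 × 10¹¹) × 0.000306) = 0.001442 m = 1.442 mm
1.442 mm > 1.216 mm, so B is larger.
Final answer: B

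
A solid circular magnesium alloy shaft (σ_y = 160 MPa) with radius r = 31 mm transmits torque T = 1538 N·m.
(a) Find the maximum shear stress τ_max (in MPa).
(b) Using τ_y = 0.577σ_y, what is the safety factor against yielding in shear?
(a) For a solid circular shaft, τ_max = T·r/J with J = π·r^4/2, i.e. τ_max = 2·T / (π·r^3). Convert r = 31 mm = 0.031 m.
  τ_max = (2 × 1538) / (π × 0.031^3) = 3.287 × 10⁷ Pa = 32.87 MPa
(b) τ_y = 0.577 × 160 = 92.32 MPa
  SF = τ_y/τ_max = 92.32 / 32.87 = 2.809
Final answer: (a) τ_max = 32.87 MPa, (b) SF = 2.809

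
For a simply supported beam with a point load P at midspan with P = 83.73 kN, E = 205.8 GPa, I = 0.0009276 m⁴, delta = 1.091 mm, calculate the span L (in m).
Model: a simply supported beam with a point load P at midspan, so delta = (P·L^3) / (48·E·I).
Solve for L: L = ((48·delta·E·I) / P)^(1/3).
Convert to SI units:
  P = 83.73 kN = 83730 N
  E = 205.8 GPa = 2.058 × 10¹¹ Pa
  delta = 1.091 mm = 0.001091 m
Substitute:
  L = ((48 × 0.001091 × (2.058 × 10¹¹) × 0.0009276) / 83730)^(1/3)
  L = 4.924 m
Final answer: L = 4.924 m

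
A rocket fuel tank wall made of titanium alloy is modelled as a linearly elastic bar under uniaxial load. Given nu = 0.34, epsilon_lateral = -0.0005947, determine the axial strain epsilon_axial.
Model: a linearly elastic bar under uniaxial load, so epsilon_lateral = -nu·epsilon_axial.
Solve for epsilon_axial: epsilon_axial = -epsilon_lateral / nu.
Substitute:
  epsilon_axial = -(-0.0005947) / 0.34
  epsilon_axial = 0.001749
Final answer: epsilon_axial = 0.001749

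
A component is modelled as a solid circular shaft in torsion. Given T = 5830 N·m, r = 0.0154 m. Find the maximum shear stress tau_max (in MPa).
Model: a solid circular shaft in torsion, so tau_max = (2·T) / (π·r^3).
Substitute:
  tau_max = (2 × 5830) / (π × 0.0154^3)
  tau_max = 1.016 × 10⁹ Pa
Convert: tau_max = 1.016 × 10⁹ Pa = 1016 MPa
Final answer: tau_max = 1016 MPa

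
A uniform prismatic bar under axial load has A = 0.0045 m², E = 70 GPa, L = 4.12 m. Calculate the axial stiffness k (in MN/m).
Model: a uniform prismatic bar under axial load, so k = (A·E) / L.
Convert to SI units:
  E = 70 GPa = 7 × 10¹⁰ Pa
Substitute:
  k = (0.0045 × (7 × 10¹⁰)) / 4.12
  k = 7.646 × 10⁷ N/m
Convert: k = 7.646 × 10⁷ N/m = 76.46 MN/m
Final answer: k = 76.46 MN/m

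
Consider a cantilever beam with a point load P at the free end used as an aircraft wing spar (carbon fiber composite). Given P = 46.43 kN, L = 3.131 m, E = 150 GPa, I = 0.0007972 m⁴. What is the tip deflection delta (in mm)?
Model: a cantilever beam with a point load P at the free end, so delta = (P·L^3) / (3·E·I).
Convert to SI units:
  P = 46.43 kN = 46430 N
  E = 150 GPa = 1.5 × 10¹¹ Pa
Substitute:
  delta = (46430 × 3.131^3) / (3 × (1.5 × 10¹¹) × 0.0007972)
  delta = 0.003973 m
Convert: delta = 0.003973 m = 3.973 mm
Final answer: delta = 3.973 mm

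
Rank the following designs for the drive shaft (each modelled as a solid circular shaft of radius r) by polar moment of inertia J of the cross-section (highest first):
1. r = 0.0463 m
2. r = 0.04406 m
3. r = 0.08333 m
Model: a solid circular shaft of radius r, so J = (π·r^4) / 2 (SI units).
  Case 1: J = (π × 0.0463^4) / 2 = 7.218 × 10⁻⁶ m⁴
  Case 2: J = (π × 0.04406^4) / 2 = 5.92 × 10⁻⁶ m⁴
  Case 3: J = (π × 0.08333^4) / 2 = 7.574 × 10⁻⁵ m⁴
Ordering: 7.574 × 10⁻⁵ m⁴ (case 3) > 7.218 × 10⁻⁶ m⁴ (case 1) > 5.92 × 10⁻⁶ m⁴ (case 2)
Final answer: 3, 1, 2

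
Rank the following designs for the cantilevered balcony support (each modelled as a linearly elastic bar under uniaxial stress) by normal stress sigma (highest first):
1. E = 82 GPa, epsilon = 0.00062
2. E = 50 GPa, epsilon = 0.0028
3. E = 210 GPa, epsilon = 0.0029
Model: a linearly elastic bar under uniaxial stress, so sigma = E·epsilon (SI units).
  Case 1: sigma = (8.2 × 10¹⁰) × 0.00062 = 5.084 × 10⁷ Pa = 50.84 MPa
  Case 2: sigma = (5 × 10¹⁰) × 0.0028 = 1.4 × 10⁸ Pa = 140 MPa
  Case 3: sigma = (2.1 × 10¹¹) × 0.0029 = 6.09 × 10⁸ Pa = 609 MPa
Ordering: 609 MPa (case 3) > 140 MPa (case 2) > 50.84 MPa (case 1)
Final answer: 3, 2, 1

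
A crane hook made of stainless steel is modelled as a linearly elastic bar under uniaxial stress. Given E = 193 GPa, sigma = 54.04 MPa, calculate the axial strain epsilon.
Model: a linearly elastic bar under uniaxial stress, so sigma = E·epsilon.
Solve for epsilon: epsilon = sigma / E.
Convert to SI units:
  E = 193 GPa = 1.93 × 10¹¹ Pa
  sigma = 54.04 MPa = 5.404 × 10⁷ Pa
Substitute:
  epsilon = (5.404 × 10⁷) / (1.93 × 10¹¹)
  epsilon = 0.00028
Final answer: epsilon = 0.00028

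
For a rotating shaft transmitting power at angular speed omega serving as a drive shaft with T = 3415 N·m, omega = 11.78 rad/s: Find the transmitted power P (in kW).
Model: a rotating shaft transmitting power at angular speed omega, so P = T·omega.
Substitute:
  P = 3415 × 11.78
  P = 40230 W
Convert: P = 40230 W = 40.23 kW
Final answer: P = 40.23 kW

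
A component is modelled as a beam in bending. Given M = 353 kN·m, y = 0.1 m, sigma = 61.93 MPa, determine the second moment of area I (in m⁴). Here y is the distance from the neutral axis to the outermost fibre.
Model: a beam in bending, so sigma = (M·y) / I.
Solve for I: I = (M·y) / sigma.
Convert to SI units:
  M = 353 kN·m = 353000 N·m
  sigma = 61.93 MPa = 6.193 × 10⁷ Pa
Substitute:
  I = (353000 × 0.1) / (6.193 × 10⁷)
  I = 0.00057 m⁴
Final answer: I = 0.00057 m⁴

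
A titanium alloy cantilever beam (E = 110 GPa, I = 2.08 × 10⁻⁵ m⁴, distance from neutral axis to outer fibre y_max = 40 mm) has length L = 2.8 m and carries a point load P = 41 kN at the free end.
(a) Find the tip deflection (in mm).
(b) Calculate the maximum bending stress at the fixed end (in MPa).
(a) Tip deflection of a cantilever with an end point load: δ = P·L^3 / (3·E·I). Convert P = 41 kN = 41000 N, E = 110 GPa = 1.1 × 10¹¹ Pa.
  δ = (41000 × 2.8^3) / (3 × (1.1 × 10¹¹) × (2.08 × 10⁻⁵)) = 0.1311 m = 131.1 mm
(b) Maximum bending moment at the fixed end: M = P·L = 41000 × 2.8 = 114800 N·m. Convert y_max = 40 mm = 0.04 m.
  σ = M·y_max / I = (114800 × 0.04) / (2.08 × 10⁻⁵) = 2.208 × 10⁸ Pa = 220.8 MPa
Final answer: (a) δ = 131.1 mm, (b) σ = 220.8 MPa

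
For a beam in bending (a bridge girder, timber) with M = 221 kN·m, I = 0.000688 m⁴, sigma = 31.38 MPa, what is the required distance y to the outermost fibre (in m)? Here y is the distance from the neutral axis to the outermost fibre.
Model: a beam in bending, so sigma = (M·y) / I.
Solve for y: y = (sigma·I) / M.
Convert to SI units:
  M = 221 kN·m = 221000 N·m
  sigma = 31.38 MPa = 3.138 × 10⁷ Pa
Substitute:
  y = ((3.138 × 10⁷) × 0.000688) / 221000
  y = 0.09769 m
Final answer: y = 0.09769 m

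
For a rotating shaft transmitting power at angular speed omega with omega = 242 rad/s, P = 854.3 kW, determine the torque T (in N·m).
Model: a rotating shaft transmitting power at angular speed omega, so P = T·omega.
Solve for T: T = P / omega.
Convert to SI units:
  P = 854.3 kW = 854300 W
Substitute:
  T = 854300 / 242
  T = 3530 N·m
Final answer: T = 3530 N·m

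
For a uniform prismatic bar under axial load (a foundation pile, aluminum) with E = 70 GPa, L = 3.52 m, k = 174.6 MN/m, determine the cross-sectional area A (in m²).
Model: a uniform prismatic bar under axial load, so k = (A·E) / L.
Solve for A: A = (k·L) / E.
Convert to SI units:
  E = 70 GPa = 7 × 10¹⁰ Pa
  k = 174.6 MN/m = 1.746 × 10⁸ N/m
Substitute:
  A = ((1.746 × 10⁸) × 3.52) / (7 × 10¹⁰)
  A = 0.00878 m²
Final answer: A = 0.00878 m²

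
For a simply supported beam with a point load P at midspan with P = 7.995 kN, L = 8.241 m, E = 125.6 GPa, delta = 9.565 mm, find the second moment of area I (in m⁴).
Model: a simply supported beam with a point load P at midspan, so delta = (P·L^3) / (48·E·I).
Solve for I: I = (P·L^3) / (48·delta·E).
Convert to SI units:
  P = 7.995 kN = 7995 N
  E = 125.6 GPa = 1.256 × 10¹¹ Pa
  delta = 9.565 mm = 0.009565 m
Substitute:
  I = (7995 × 8.241^3) / (48 × 0.009565 × (1.256 × 10¹¹))
  I = 7.76 × 10⁻⁵ m⁴
Final answer: I = 7.76 × 10⁻⁵ m⁴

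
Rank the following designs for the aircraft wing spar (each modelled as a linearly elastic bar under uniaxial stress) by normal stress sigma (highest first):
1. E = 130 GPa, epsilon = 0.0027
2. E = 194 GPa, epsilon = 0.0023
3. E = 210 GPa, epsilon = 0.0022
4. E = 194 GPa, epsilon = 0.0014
Model: a linearly elastic bar under uniaxial stress, so sigma = E·epsilon (SI units).
  Case 1: sigma = (1.3 × 10¹¹) × 0.0027 = 3.51 × 10⁸ Pa = 351 MPa
  Case 2: sigma = (1.94 × 10¹¹) × 0.0023 = 4.462 × 10⁸ Pa = 446.2 MPa
  Case 3: sigma = (2.1 × 10¹¹) × 0.0022 = 4.62 × 10⁸ Pa = 462 MPa
  Case 4: sigma = (1.94 × 10¹¹) × 0.0014 = 2.716 × 10⁸ Pa = 271.6 MPa
Ordering: 462 MPa (case 3) > 446.2 MPa (case 2) > 351 MPa (case 1) > 271.6 MPa (case 4)
Final answer: 3, 2, 1, 4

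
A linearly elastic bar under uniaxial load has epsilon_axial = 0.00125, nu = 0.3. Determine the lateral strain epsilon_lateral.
Model: a linearly elastic bar under uniaxial load, so epsilon_lateral = -nu·epsilon_axial.
Substitute:
  epsilon_lateral = -(0.3 × 0.00125)
  epsilon_lateral = -0.000375
Final answer: epsilon_lateral = -0.000375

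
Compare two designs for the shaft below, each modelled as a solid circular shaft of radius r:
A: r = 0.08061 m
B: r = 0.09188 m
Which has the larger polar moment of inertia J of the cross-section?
Model: a solid circular shaft of radius r, so J = (π·r^4) / 2 (SI units).
  A: J = (π × 0.08061^4) / 2 = 6.632 × 10⁻⁵ m⁴
  B: J = (π × 0.09188^4) / 2 = 0.0001119 m⁴
0.0001119 m⁴ > 6.632 × 10⁻⁵ m⁴, so B is larger.
Final answer: B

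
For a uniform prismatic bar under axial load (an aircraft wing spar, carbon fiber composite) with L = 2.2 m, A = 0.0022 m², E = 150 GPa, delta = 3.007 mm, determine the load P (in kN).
Model: a uniform prismatic bar under axial load, so delta = (P·L) / (A·E).
Solve for P: P = (delta·A·E) / L.
Convert to SI units:
  E = 150 GPa = 1.5 × 10¹¹ Pa
  delta = 3.007 mm = 0.003007 m
Substitute:
  P = (0.003007 × 0.0022 × (1.5 × 10¹¹)) / 2.2
  P = 451100 N
Convert: P = 451100 N = 451.1 kN
Final answer: P = 451.1 kN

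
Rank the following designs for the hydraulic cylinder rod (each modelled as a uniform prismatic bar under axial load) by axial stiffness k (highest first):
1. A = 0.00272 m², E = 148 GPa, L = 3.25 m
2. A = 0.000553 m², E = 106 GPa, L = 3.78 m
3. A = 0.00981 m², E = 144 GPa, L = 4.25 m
Model: a uniform prismatic bar under axial load, so k = (A·E) / L (SI units).
  Case 1: k = (0.00272 × (1.48 × 10¹¹)) / 3.25 = 1.239 × 10⁸ N/m = 123.9 MN/m
  Case 2: k = (0.000553 × (1.06 × 10¹¹)) / 3.78 = 1.551 × 10⁷ N/m = 15.51 MN/m
  Case 3: k = (0.00981 × (1.44 × 10¹¹)) / 4.25 = 3.324 × 10⁸ N/m = 332.4 MN/m
Ordering: 332.4 MN/m (case 3) > 123.9 MN/m (case 1) > 15.51 MN/m (case 2)
Final answer: 3, 1, 2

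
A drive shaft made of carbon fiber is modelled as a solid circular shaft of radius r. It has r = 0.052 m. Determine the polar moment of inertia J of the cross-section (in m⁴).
Model: a solid circular shaft of radius r, so J = (π·r^4) / 2.
Substitute:
  J = (π × 0.052^4) / 2
  J = 1.149 × 10⁻⁵ m⁴
Final answer: J = 1.149 × 10⁻⁵ m⁴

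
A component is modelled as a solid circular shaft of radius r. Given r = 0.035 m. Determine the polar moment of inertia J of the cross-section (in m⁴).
Model: a solid circular shaft of radius r, so J = (π·r^4) / 2.
Substitute:
  J = (π × 0.035^4) / 2
  J = 2.357 × 10⁻⁶ m⁴
Final answer: J = 2.357 × 10⁻⁶ m⁴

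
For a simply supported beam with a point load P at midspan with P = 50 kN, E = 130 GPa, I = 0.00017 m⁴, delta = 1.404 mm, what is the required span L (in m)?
Model: a simply supported beam with a point load P at midspan, so delta = (P·L^3) / (48·E·I).
Solve for L: L = ((48·delta·E·I) / P)^(1/3).
Convert to SI units:
  P = 50 kN = 50000 N
  E = 130 GPa = 1.3 × 10¹¹ Pa
  delta = 1.404 mm = 0.001404 m
Substitute:
  L = ((48 × 0.001404 × (1.3 × 10¹¹) × 0.00017) / 50000)^(1/3)
  L = 3.1 m
Final answer: L = 3.1 m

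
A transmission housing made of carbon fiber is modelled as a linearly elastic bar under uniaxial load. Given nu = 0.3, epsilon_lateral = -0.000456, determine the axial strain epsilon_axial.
Model: a linearly elastic bar under uniaxial load, so epsilon_lateral = -nu·epsilon_axial.
Solve for epsilon_axial: epsilon_axial = -epsilon_lateral / nu.
Substitute:
  epsilon_axial = -(-0.000456) / 0.3
  epsilon_axial = 0.00152
Final answer: epsilon_axial = 0.00152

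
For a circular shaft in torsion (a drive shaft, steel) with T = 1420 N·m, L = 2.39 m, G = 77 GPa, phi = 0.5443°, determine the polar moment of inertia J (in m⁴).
Model: a circular shaft in torsion, so phi = (T·L) / (G·J).
Solve for J: J = (T·L) / (phi·G).
Convert to SI units:
  G = 77 GPa = 7.7 × 10¹⁰ Pa
  phi = 0.5443° = 0.0095 rad
Substitute:
  J = (1420 × 2.39) / (0.0095 × (7.7 × 10¹⁰))
  J = 4.64 × 10⁻⁶ m⁴
Final answer: J = 4.64 × 10⁻⁶ m⁴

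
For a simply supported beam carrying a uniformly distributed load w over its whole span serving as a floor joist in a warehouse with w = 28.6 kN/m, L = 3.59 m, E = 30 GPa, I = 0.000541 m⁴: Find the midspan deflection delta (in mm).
Model: a simply supported beam carrying a uniformly distributed load w over its whole span, so delta = (5·w·L^4) / (384·E·I).
Convert to SI units:
  w = 28.6 kN/m = 28600 N/m
  E = 30 GPa = 3 × 10¹⁰ Pa
Substitute:
  delta = (5 × 28600 × 3.59^4) / (384 × (3 × 10¹⁰) × 0.000541)
  delta = 0.003811 m
Convert: delta = 0.003811 m = 3.811 mm
Final answer: delta = 3.811 mm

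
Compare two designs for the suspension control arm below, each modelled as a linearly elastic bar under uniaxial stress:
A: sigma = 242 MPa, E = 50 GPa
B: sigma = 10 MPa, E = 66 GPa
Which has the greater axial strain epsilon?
Model: a linearly elastic bar under uniaxial stress, so epsilon = sigma / E (SI units).
  A: epsilon = (2.42 × 10⁸) / (5 × 10¹⁰) = 0.00484
  B: epsilon = (1 × 10⁷) / (6.6 × 10¹⁰) = 0.0001515
0.00484 > 0.0001515, so A is larger.
Final answer: A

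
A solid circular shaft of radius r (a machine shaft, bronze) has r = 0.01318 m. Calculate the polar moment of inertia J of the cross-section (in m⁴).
Model: a solid circular shaft of radius r, so J = (π·r^4) / 2.
Substitute:
  J = (π × 0.01318^4) / 2
  J = 4.74 × 10⁻⁸ m⁴
Final answer: J = 4.74 × 10⁻⁸ m⁴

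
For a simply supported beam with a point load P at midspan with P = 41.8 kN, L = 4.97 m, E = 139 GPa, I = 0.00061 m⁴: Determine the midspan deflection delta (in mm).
Model: a simply supported beam with a point load P at midspan, so delta = (P·L^3) / (48·E·I).
Convert to SI units:
  P = 41.8 kN = 41800 N
  E = 139 GPa = 1.39 × 10¹¹ Pa
Substitute:
  delta = (41800 × 4.97^3) / (48 × (1.39 × 10¹¹) × 0.00061)
  delta = 0.001261 m
Convert: delta = 0.001261 m = 1.261 mm
Final answer: delta = 1.261 mm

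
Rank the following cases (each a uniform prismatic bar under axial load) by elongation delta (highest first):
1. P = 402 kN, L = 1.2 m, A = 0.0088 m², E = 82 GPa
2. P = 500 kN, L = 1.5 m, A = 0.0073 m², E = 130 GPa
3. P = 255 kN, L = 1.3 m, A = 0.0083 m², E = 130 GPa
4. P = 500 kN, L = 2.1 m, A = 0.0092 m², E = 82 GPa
Model: a uniform prismatic bar under axial load, so delta = (P·L) / (A·E) (SI units).
  Case 1: delta = (402000 × 1.2) / (0.0088 × (8.2 × 10¹⁰)) = 0.0006685 m = 0.6685 mm
  Case 2: delta = (500000 × 1.5) / (0.0073 × (1.3 × 10¹¹)) = 0.0007903 m = 0.7903 mm
  Case 3: delta = (255000 × 1.3) / (0.0083 × (1.3 × 10¹¹)) = 0.0003072 m = 0.3072 mm
  Case 4: delta = (500000 × 2.1) / (0.0092 × (8.2 × 10¹⁰)) = 0.001392 m = 1.392 mm
Ordering: 1.392 mm (case 4) > 0.7903 mm (case 2) > 0.6685 mm (case 1) > 0.3072 mm (case 3)
Final answer: 4, 2, 1, 3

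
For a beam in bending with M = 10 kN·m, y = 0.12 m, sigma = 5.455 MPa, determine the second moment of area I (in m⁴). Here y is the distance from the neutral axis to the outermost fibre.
Model: a beam in bending, so sigma = (M·y) / I.
Solve for I: I = (M·y) / sigma.
Convert to SI units:
  M = 10 kN·m = 10000 N·m
  sigma = 5.455 MPa = 5.455 × 10⁶ Pa
Substitute:
  I = (10000 × 0.12) / (5.455 × 10⁶)
  I = 0.00022 m⁴
Final answer: I = 0.00022 m⁴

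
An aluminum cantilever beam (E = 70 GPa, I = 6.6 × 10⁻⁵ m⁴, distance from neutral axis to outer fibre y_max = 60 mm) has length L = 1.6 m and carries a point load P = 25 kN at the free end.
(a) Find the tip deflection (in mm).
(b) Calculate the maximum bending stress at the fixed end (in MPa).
(a) Tip deflection of a cantilever with an end point load: δ = P·L^3 / (3·E·I). Convert P = 25 kN = 25000 N, E = 70 GPa = 7 × 10¹⁰ Pa.
  δ = (25000 × 1.6^3) / (3 × (7 × 10¹⁰) × (6.6 × 10⁻⁵)) = 0.007388 m = 7.388 mm
(b) Maximum bending moment at the fixed end: M = P·L = 25000 × 1.6 = 40000 N·m. Convert y_max = 60 mm = 0.06 m.
  σ = M·y_max / I = (40000 × 0.06) / (6.6 × 10⁻⁵) = 3.636 × 10⁷ Pa = 36.36 MPa
Final answer: (a) δ = 7.388 mm, (b) σ = 36.36 MPa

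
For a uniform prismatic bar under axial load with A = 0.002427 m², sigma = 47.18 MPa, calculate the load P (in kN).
Model: a uniform prismatic bar under axial load, so sigma = P / A.
Solve for P: P = sigma·A.
Convert to SI units:
  sigma = 47.18 MPa = 4.718 × 10⁷ Pa
Substitute:
  P = (4.718 × 10⁷) × 0.002427
  P = 114500 N
Convert: P = 114500 N = 114.5 kN
Final answer: P = 114.5 kN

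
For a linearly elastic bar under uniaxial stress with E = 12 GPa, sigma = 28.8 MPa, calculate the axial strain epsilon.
Model: a linearly elastic bar under uniaxial stress, so sigma = E·epsilon.
Solve for epsilon: epsilon = sigma / E.
Convert to SI units:
  E = 12 GPa = 1.2 × 10¹⁰ Pa
  sigma = 28.8 MPa = 2.88 × 10⁷ Pa
Substitute:
  epsilon = (2.88 × 10⁷) / (1.2 × 10¹⁰)
  epsilon = 0.0024
Final answer: epsilon = 0.0024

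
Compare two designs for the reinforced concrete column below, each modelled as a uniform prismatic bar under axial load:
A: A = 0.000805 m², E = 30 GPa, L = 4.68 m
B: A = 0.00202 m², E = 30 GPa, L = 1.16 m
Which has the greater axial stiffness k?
Model: a uniform prismatic bar under axial load, so k = (A·E) / L (SI units).
  A: k = (0.000805 × (3 × 10¹⁰)) / 4.68 = 5.16 × 10⁶ N/m = 5.16 MN/m
  B: k = (0.00202 × (3 × 10¹⁰)) / 1.16 = 5.224 × 10⁷ N/m = 52.24 MN/m
52.24 MN/m > 5.16 MN/m, so B is larger.
Final answer: B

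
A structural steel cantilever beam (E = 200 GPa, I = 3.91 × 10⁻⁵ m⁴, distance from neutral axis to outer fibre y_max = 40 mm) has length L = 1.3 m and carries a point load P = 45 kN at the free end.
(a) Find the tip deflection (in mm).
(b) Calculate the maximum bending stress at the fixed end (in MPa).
(a) Tip deflection of a cantilever with an end point load: δ = P·L^3 / (3·E·I). Convert P = 45 kN = 45000 N, E = 200 GPa = 2 × 10¹¹ Pa.
  δ = (45000 × 1.3^3) / (3 × (2 × 10¹¹) × (3.91 × 10⁻⁵)) = 0.004214 m = 4.214 mm
(b) Maximum bending moment at the fixed end: M = P·L = 45000 × 1.3 = 58500 N·m. Convert y_max = 40 mm = 0.04 m.
  σ = M·y_max / I = (58500 × 0.04) / (3.91 × 10⁻⁵) = 5.985 × 10⁷ Pa = 59.85 MPa
Final answer: (a) δ = 4.214 mm, (b) σ = 59.85 MPa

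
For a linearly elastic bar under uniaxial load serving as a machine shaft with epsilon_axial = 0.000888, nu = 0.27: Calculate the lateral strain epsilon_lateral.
Model: a linearly elastic bar under uniaxial load, so epsilon_lateral = -nu·epsilon_axial.
Substitute:
  epsilon_lateral = -(0.27 × 0.000888)
  epsilon_lateral = -0.0002398
Final answer: epsilon_lateral = -0.0002398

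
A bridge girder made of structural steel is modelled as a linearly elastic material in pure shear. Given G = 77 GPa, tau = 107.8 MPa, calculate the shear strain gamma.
Model: a linearly elastic material in pure shear, so tau = G·gamma.
Solve for gamma: gamma = tau / G.
Convert to SI units:
  G = 77 GPa = 7.7 × 10¹⁰ Pa
  tau = 107.8 MPa = 1.078 × 10⁸ Pa
Substitute:
  gamma = (1.078 × 10⁸) / (7.7 × 10¹⁰)
  gamma = 0.0014
Final answer: gamma = 0.0014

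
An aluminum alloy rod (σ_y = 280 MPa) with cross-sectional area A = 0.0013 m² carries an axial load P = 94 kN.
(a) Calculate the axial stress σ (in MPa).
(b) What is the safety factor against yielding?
(a) Axial stress σ = P/A. Convert P = 94 kN = 94000 N.
  σ = 94000 / 0.0013 = 7.231 × 10⁷ Pa = 72.31 MPa
(b) Safety factor SF = σ_y/σ = 280 / 72.31 = 3.872
Final answer: (a) σ = 72.31 MPa, (b) SF = 3.872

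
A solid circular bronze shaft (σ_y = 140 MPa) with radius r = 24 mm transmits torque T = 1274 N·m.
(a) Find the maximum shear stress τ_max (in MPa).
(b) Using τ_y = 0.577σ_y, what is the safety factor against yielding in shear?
(a) For a solid circular shaft, τ_max = T·r/J with J = π·r^4/2, i.e. τ_max = 2·T / (π·r^3). Convert r = 24 mm = 0.024 m.
  τ_max = (2 × 1274) / (π × 0.024^3) = 5.867 × 10⁷ Pa = 58.67 MPa
(b) τ_y = 0.577 × 140 = 80.78 MPa
  SF = τ_y/τ_max = 80.78 / 58.67 = 1.377
Final answer: (a) τ_max = 58.67 MPa, (b) SF = 1.377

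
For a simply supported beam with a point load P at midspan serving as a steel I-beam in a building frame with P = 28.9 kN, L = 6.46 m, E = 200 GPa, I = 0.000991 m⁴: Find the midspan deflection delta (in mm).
Model: a simply supported beam with a point load P at midspan, so delta = (P·L^3) / (48·E·I).
Convert to SI units:
  P = 28.9 kN = 28900 N
  E = 200 GPa = 2 × 10¹¹ Pa
Substitute:
  delta = (28900 × 6.46^3) / (48 × (2 × 10¹¹) × 0.000991)
  delta = 0.0008189 m
Convert: delta = 0.0008189 m = 0.8189 mm
Final answer: delta = 0.8189 mm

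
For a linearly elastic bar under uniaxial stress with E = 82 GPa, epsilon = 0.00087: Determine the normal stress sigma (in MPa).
Model: a linearly elastic bar under uniaxial stress, so sigma = E·epsilon.
Convert to SI units:
  E = 82 GPa = 8.2 × 10¹⁰ Pa
Substitute:
  sigma = (8.2 × 10¹⁰) × 0.00087
  sigma = 7.134 × 10⁷ Pa
Convert: sigma = 7.134 × 10⁷ Pa = 71.34 MPa
Final answer: sigma = 71.34 MPa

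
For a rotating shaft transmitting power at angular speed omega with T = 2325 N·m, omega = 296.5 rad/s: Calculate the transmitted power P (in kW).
Model: a rotating shaft transmitting power at angular speed omega, so P = T·omega.
Substitute:
  P = 2325 × 296.5
  P = 689400 W
Convert: P = 689400 W = 689.4 kW
Final answer: P = 689.4 kW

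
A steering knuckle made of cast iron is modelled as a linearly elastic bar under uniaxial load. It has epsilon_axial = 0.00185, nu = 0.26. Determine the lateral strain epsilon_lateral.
Model: a linearly elastic bar under uniaxial load, so epsilon_lateral = -nu·epsilon_axial.
Substitute:
  epsilon_lateral = -(0.26 × 0.00185)
  epsilon_lateral = -0.000481
Final answer: epsilon_lateral = -0.000481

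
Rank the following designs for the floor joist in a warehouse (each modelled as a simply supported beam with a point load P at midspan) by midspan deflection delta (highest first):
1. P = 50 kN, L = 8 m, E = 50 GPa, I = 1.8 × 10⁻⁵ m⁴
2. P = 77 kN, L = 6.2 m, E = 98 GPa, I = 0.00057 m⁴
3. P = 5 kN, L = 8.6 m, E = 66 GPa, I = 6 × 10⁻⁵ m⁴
Model: a simply supported beam with a point load P at midspan, so delta = (P·L^3) / (48·E·I) (SI units).
  Case 1: delta = (50000 × 8^3) / (48 × (5 × 10¹⁰) × (1.8 × 10⁻⁵)) = 0.5926 m = 592.6 mm
  Case 2: delta = (77000 × 6.2^3) / (48 × (9.8 × 10¹⁰) × 0.00057) = 0.006844 m = 6.844 mm
  Case 3: delta = (5000 × 8.6^3) / (48 × (6.6 × 10¹⁰) × (6 × 10⁻⁵)) = 0.01673 m = 16.73 mm
Ordering: 592.6 mm (case 1) > 16.73 mm (case 3) > 6.844 mm (case 2)
Final answer: 1, 3, 2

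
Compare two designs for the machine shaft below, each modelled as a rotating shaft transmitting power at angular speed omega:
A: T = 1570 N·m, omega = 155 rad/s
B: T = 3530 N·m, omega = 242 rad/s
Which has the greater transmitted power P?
Model: a rotating shaft transmitting power at angular speed omega, so P = T·omega (SI units).
  A: P = 1570 × 155 = 243400 W = 243.4 kW
  B: P = 3530 × 242 = 854300 W = 854.3 kW
854.3 kW > 243.4 kW, so B is larger.
Final answer: B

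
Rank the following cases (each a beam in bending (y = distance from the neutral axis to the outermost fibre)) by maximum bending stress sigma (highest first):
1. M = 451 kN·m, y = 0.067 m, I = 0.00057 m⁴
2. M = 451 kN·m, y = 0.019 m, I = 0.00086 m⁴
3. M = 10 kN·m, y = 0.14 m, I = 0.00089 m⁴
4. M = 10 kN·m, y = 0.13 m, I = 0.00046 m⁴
Model: a beam in bending (y = distance from the neutral axis to the outermost fibre), so sigma = (M·y) / I (SI units).
  Case 1: sigma = (451000 × 0.067) / 0.00057 = 5.301 × 10⁷ Pa = 53.01 MPa
  Case 2: sigma = (451000 × 0.019) / 0.00086 = 9.964 × 10⁶ Pa = 9.964 MPa
  Case 3: sigma = (10000 × 0.14) / 0.00089 = 1.573 × 10⁶ Pa = 1.573 MPa
  Case 4: sigma = (10000 × 0.13) / 0.00046 = 2.826 × 10⁶ Pa = 2.826 MPa
Ordering: 53.01 MPa (case 1) > 9.964 MPa (case 2) > 2.826 MPa (case 4) > 1.573 MPa (case 3)
Final answer: 1, 2, 4, 3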